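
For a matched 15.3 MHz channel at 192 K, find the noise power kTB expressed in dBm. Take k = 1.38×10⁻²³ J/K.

−103.9 dBm

P_n = kTB = 1.38×10⁻²³ × 192 × 1.53×10⁷ = 4.05×10⁻¹⁴ W
In dBm: 10 log₁₀(4.05×10⁻¹⁴ / 10⁻³) = −103.9 dBm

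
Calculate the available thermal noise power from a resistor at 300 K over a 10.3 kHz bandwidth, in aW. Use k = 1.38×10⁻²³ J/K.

P_n = kTB = 1.38×10⁻²³ × 300 × 1.03×10⁴ = 4.26×10⁻¹⁷ W = 42.6 aW

42.6 aW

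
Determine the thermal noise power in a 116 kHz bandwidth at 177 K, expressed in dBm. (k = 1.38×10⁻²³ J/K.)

−125.5 dBm

P_n = kTB = 1.38×10⁻²³ × 177 × 1.16×10⁵ = 2.83×10⁻¹⁶ W
In dBm: 10 log₁₀(2.83×10⁻¹⁶ / 10⁻³) = −125.5 dBm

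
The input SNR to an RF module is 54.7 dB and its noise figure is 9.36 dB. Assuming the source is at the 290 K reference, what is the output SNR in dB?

By definition F = SNR_in/SNR_out, so in dB: SNR_out = SNR_in − NF
SNR_out = 54.7 − 9.36 = 45.34 dB

45.34 dB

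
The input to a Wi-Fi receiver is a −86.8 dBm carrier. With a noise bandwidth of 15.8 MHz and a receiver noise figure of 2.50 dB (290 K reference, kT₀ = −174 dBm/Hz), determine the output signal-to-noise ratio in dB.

Noise floor: N = −174 + 10 log₁₀(B) + NF
10 log₁₀(1.58×10⁷) = 71.99 dB
N = −174 + 71.99 + 2.50 = −99.51 dBm
SNR = P_sig − N = −86.8 − (−99.51) = 12.71 dB → 12.7 dB

12.7 dB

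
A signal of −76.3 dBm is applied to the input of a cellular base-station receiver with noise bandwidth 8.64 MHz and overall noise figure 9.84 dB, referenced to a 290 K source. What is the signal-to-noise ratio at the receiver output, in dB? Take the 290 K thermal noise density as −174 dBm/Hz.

Noise floor: N = −174 + 10 log₁₀(B) + NF
10 log₁₀(8.64×10⁶) = 69.37 dB
N = −174 + 69.37 + 9.84 = −94.79 dBm
SNR = P_sig − N = −76.3 − (−94.79) = 18.49 dB → 18.5 dB

18.5 dB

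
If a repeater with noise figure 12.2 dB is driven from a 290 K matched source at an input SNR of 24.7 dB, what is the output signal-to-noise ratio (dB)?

By definition F = SNR_in/SNR_out, so in dB: SNR_out = SNR_in − NF
SNR_out = 24.7 − 12.2 = 12.5 dB

12.5 dB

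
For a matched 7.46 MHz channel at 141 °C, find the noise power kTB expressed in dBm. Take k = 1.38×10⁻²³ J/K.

T = 141 °C + 273.15 = 414.15 K
P_n = kTB = 1.38×10⁻²³ × 414.15 × 7.46×10⁶ = 4.26×10⁻¹⁴ W
In dBm: 10 log₁₀(4.26×10⁻¹⁴ / 10⁻³) = −103.7 dBm

−103.7 dBm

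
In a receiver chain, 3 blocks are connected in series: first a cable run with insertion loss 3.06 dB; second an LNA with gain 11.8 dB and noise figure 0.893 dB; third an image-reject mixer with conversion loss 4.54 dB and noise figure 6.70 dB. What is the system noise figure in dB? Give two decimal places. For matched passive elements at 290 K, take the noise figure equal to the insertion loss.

Convert to linear (a loss of L dB is a gain of −L dB): F_i = 10^(NF_i/10), G_i = 10^(G_i,dB/10)
  Stage 1: F_1 = 10^(3.06/10) = 2.023, G_1 = 10^(−3.06/10) = 0.4943
  Stage 2: F_2 = 10^(0.893/10) = 1.228, G_2 = 10^(11.8/10) = 15.14
  Stage 3: F_3 = 10^(6.70/10) = 4.677, G_3 = 10^(−4.54/10) = 0.3516
Friis cascade:
  F = 2.023 + (1.228 − 1)/0.4943 + (4.677 − 1)/7.482 = 2.976
NF = 10 log₁₀(2.976) = 4.74 dB

4.74 dB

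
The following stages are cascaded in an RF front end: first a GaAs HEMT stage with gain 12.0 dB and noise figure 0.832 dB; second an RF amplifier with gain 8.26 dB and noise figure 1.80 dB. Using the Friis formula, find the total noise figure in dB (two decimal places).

0.95 dB

Convert to linear (a loss of L dB is a gain of −L dB): F_i = 10^(NF_i/10), G_i = 10^(G_i,dB/10)
  Stage 1: F_1 = 10^(0.832/10) = 1.211, G_1 = 10^(12.0/10) = 15.85
  Stage 2: F_2 = 10^(1.80/10) = 1.514, G_2 = 10^(8.26/10) = 6.699
Friis cascade:
  F = 1.211 + (1.514 − 1)/15.85 = 1.244
NF = 10 log₁₀(1.244) = 0.95 dB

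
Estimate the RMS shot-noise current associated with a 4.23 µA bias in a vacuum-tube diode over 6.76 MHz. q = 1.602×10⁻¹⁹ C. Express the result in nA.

I_n = √(2qI·B)
2qI·B = 2 × 1.602×10⁻¹⁹ × 4.23×10⁻⁶ × 6.76×10⁶ = 9.16×10⁻¹⁸ A²
I_n = √(9.16×10⁻¹⁸) = 3.03×10⁻⁹ A = 3.03 nA

3.03 nA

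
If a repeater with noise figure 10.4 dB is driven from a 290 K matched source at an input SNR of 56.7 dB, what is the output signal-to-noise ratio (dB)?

By definition F = SNR_in/SNR_out, so in dB: SNR_out = SNR_in − NF
SNR_out = 56.7 − 10.4 = 46.3 dB

46.3 dB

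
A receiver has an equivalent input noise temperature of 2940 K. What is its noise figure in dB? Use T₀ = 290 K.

10.47 dB

F = 1 + T_e/T₀ = 1 + 2940/290 = 11.1379
NF = 10 log₁₀(11.1379) = 10.47 dB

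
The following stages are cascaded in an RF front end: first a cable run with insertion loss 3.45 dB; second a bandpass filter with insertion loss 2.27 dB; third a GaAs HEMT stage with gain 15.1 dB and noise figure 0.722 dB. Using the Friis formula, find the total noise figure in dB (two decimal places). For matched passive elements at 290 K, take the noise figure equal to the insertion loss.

6.44 dB

Convert to linear (a loss of L dB is a gain of −L dB): F_i = 10^(NF_i/10), G_i = 10^(G_i,dB/10)
  Stage 1: F_1 = 10^(3.45/10) = 2.213, G_1 = 10^(−3.45/10) = 0.4519
  Stage 2: F_2 = 10^(2.27/10) = 1.687, G_2 = 10^(−2.27/10) = 0.5929
  Stage 3: F_3 = 10^(0.722/10) = 1.181, G_3 = 10^(15.1/10) = 32.36
Friis cascade:
  F = 2.213 + (1.687 − 1)/0.4519 + (1.181 − 1)/0.2679 = 4.408
NF = 10 log₁₀(4.408) = 6.44 dB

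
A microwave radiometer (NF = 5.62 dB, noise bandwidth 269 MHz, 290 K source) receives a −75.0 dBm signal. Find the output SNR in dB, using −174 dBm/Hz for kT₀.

9.1 dB

Noise floor: N = −174 + 10 log₁₀(B) + NF
10 log₁₀(2.69×10⁸) = 84.3 dB
N = −174 + 84.3 + 5.62 = −84.08 dBm
SNR = P_sig − N = −75.0 − (−84.08) = 9.08 dB → 9.1 dB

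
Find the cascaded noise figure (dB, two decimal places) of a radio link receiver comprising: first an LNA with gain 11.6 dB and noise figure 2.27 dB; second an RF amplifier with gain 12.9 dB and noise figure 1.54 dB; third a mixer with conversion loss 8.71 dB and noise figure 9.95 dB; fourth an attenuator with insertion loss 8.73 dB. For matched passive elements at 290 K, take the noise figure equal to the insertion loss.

Convert to linear (a loss of L dB is a gain of −L dB): F_i = 10^(NF_i/10), G_i = 10^(G_i,dB/10)
  Stage 1: F_1 = 10^(2.27/10) = 1.687, G_1 = 10^(11.6/10) = 14.45
  Stage 2: F_2 = 10^(1.54/10) = 1.426, G_2 = 10^(12.9/10) = 19.50
  Stage 3: F_3 = 10^(9.95/10) = 9.886, G_3 = 10^(−8.71/10) = 0.1346
  Stage 4: F_4 = 10^(8.73/10) = 7.464, G_4 = 10^(−8.73/10) = 0.1340
Friis cascade:
  F = 1.687 + (1.426 − 1)/14.45 + (9.886 − 1)/281.8 + (7.464 − 1)/37.93 = 1.918
NF = 10 log₁₀(1.918) = 2.83 dB

2.83 dB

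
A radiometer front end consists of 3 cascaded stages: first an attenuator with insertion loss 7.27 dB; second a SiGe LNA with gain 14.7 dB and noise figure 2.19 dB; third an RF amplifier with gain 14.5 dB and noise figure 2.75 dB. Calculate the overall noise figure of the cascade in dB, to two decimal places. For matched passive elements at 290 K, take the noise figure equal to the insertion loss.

Convert to linear (a loss of L dB is a gain of −L dB): F_i = 10^(NF_i/10), G_i = 10^(G_i,dB/10)
  Stage 1: F_1 = 10^(7.27/10) = 5.333, G_1 = 10^(−7.27/10) = 0.1875
  Stage 2: F_2 = 10^(2.19/10) = 1.656, G_2 = 10^(14.7/10) = 29.51
  Stage 3: F_3 = 10^(2.75/10) = 1.884, G_3 = 10^(14.5/10) = 28.18
Friis cascade:
  F = 5.333 + (1.656 − 1)/0.1875 + (1.884 − 1)/5.534 = 8.990
NF = 10 log₁₀(8.990) = 9.54 dB

9.54 dB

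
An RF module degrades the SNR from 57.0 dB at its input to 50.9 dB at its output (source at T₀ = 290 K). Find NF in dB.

NF (dB) = SNR_in(dB) − SNR_out(dB) when the source is at T₀
NF = 57.0 − 50.9 = 6.1 dB

6.1 dB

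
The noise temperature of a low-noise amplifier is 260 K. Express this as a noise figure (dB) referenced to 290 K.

F = 1 + T_e/T₀ = 1 + 260/290 = 1.89655
NF = 10 log₁₀(1.89655) = 2.78 dB

2.78 dB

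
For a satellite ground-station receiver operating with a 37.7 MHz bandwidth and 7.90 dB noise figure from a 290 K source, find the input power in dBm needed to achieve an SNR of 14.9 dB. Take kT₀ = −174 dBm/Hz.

−75.4 dBm

Sensitivity = −174 + 10 log₁₀(B) + NF + SNR_min
= −174 + 75.76 + 7.90 + 14.9
= −75.44 dBm → −75.4 dBm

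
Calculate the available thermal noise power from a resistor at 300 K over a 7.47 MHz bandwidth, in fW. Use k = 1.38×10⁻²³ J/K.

30.9 fW

P_n = kTB = 1.38×10⁻²³ × 300 × 7.47×10⁶ = 3.09×10⁻¹⁴ W = 30.9 fW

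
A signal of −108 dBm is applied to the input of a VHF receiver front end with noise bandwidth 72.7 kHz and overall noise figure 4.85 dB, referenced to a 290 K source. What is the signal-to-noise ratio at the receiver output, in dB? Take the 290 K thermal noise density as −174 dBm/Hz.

Noise floor: N = −174 + 10 log₁₀(B) + NF
10 log₁₀(7.27×10⁴) = 48.62 dB
N = −174 + 48.62 + 4.85 = −120.53 dBm
SNR = P_sig − N = −108 − (−120.53) = 12.53 dB → 12.5 dB

12.5 dB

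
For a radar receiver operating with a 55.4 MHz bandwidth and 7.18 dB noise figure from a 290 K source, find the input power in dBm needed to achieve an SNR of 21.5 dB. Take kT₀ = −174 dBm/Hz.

−67.9 dBm

Sensitivity = −174 + 10 log₁₀(B) + NF + SNR_min
= −174 + 77.44 + 7.18 + 21.5
= −67.88 dBm → −67.9 dBm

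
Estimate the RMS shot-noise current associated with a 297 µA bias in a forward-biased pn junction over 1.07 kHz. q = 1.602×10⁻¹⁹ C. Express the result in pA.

319 pA

I_n = √(2qI·B)
2qI·B = 2 × 1.602×10⁻¹⁹ × 2.97×10⁻⁴ × 1.07×10³ = 1.02×10⁻¹⁹ A²
I_n = √(1.02×10⁻¹⁹) = 3.19×10⁻¹⁰ A = 319 pA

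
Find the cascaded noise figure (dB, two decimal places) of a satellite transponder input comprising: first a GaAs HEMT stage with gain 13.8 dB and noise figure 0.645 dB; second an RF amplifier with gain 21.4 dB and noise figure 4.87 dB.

Convert to linear (a loss of L dB is a gain of −L dB): F_i = 10^(NF_i/10), G_i = 10^(G_i,dB/10)
  Stage 1: F_1 = 10^(0.645/10) = 1.160, G_1 = 10^(13.8/10) = 23.99
  Stage 2: F_2 = 10^(4.87/10) = 3.069, G_2 = 10^(21.4/10) = 138.0
Friis cascade:
  F = 1.160 + (3.069 − 1)/23.99 = 1.246
NF = 10 log₁₀(1.246) = 0.96 dB

0.96 dB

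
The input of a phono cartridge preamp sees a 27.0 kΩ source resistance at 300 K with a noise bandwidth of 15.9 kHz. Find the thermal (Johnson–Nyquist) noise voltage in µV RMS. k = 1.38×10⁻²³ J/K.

2.67 µV

V_n = √(4kTRB)
4kTRB = 4 × 1.38×10⁻²³ × 300 × 2.70×10⁴ × 1.59×10⁴ = 7.11×10⁻¹² V²
V_n = √(7.11×10⁻¹²) = 2.67×10⁻⁶ V = 2.67 µV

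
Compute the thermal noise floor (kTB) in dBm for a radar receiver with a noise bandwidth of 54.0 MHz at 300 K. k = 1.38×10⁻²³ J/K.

−96.5 dBm

P_n = kTB = 1.38×10⁻²³ × 300 × 5.40×10⁷ = 2.24×10⁻¹³ W
In dBm: 10 log₁₀(2.24×10⁻¹³ / 10⁻³) = −96.5 dBm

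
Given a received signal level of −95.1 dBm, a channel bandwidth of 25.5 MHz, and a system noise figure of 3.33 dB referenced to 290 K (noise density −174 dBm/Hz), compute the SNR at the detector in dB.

1.5 dB

Noise floor: N = −174 + 10 log₁₀(B) + NF
10 log₁₀(2.55×10⁷) = 74.07 dB
N = −174 + 74.07 + 3.33 = −96.60 dBm
SNR = P_sig − N = −95.1 − (−96.60) = 1.50 dB → 1.5 dB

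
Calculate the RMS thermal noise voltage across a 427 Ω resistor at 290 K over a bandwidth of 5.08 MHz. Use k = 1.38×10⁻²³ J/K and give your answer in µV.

5.89 µV

V_n = √(4kTRB)
4kTRB = 4 × 1.38×10⁻²³ × 290 × 4.27×10² × 5.08×10⁶ = 3.47×10⁻¹¹ V²
V_n = √(3.47×10⁻¹¹) = 5.89×10⁻⁶ V = 5.89 µV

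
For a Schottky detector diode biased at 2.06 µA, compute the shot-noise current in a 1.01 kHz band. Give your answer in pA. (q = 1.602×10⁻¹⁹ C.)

I_n = √(2qI·B)
2qI·B = 2 × 1.602×10⁻¹⁹ × 2.06×10⁻⁶ × 1.01×10³ = 6.67×10⁻²² A²
I_n = √(6.67×10⁻²²) = 2.58×10⁻¹¹ A = 25.8 pA

25.8 pA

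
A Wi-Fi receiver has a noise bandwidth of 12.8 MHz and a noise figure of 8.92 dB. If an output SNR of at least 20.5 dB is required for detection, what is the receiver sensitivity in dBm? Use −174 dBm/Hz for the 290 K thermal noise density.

Sensitivity = −174 + 10 log₁₀(B) + NF + SNR_min
= −174 + 71.07 + 8.92 + 20.5
= −73.51 dBm → −73.5 dBm

−73.5 dBm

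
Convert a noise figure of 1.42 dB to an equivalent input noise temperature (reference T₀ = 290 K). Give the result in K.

112 K

F = 10^(1.42/10) = 1.38676
T_e = (F − 1)·T₀ = (1.38676 − 1) × 290 = 112 K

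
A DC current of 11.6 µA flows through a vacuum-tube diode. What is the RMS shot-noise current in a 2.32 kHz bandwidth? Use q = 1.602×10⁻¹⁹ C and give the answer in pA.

I_n = √(2qI·B)
2qI·B = 2 × 1.602×10⁻¹⁹ × 1.16×10⁻⁵ × 2.32×10³ = 8.62×10⁻²¹ A²
I_n = √(8.62×10⁻²¹) = 9.29×10⁻¹¹ A = 92.9 pA

92.9 pA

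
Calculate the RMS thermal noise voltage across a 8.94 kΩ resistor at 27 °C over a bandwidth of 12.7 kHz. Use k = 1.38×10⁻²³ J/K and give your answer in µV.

T = 27 °C + 273.15 = 300.15 K
V_n = √(4kTRB)
4kTRB = 4 × 1.38×10⁻²³ × 300.15 × 8.94×10³ × 1.27×10⁴ = 1.88×10⁻¹² V²
V_n = √(1.88×10⁻¹²) = 1.37×10⁻⁶ V = 1.37 µV

1.37 µV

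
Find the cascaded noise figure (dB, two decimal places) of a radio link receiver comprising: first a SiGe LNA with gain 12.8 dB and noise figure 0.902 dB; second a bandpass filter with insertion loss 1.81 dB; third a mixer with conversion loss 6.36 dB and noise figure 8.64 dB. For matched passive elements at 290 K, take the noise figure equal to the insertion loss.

2.46 dB

Convert to linear (a loss of L dB is a gain of −L dB): F_i = 10^(NF_i/10), G_i = 10^(G_i,dB/10)
  Stage 1: F_1 = 10^(0.902/10) = 1.231, G_1 = 10^(12.8/10) = 19.05
  Stage 2: F_2 = 10^(1.81/10) = 1.517, G_2 = 10^(−1.81/10) = 0.6592
  Stage 3: F_3 = 10^(8.64/10) = 7.311, G_3 = 10^(−6.36/10) = 0.2312
Friis cascade:
  F = 1.231 + (1.517 − 1)/19.05 + (7.311 − 1)/12.56 = 1.760
NF = 10 log₁₀(1.760) = 2.46 dB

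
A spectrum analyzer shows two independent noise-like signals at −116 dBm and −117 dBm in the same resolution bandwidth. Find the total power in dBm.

Convert to linear, add, convert back:
P₁ = 2.51×10⁻¹⁵ W, P₂ = 2.00×10⁻¹⁵ W
P_tot = 4.51×10⁻¹⁵ W → 10 log₁₀(P_tot / 10⁻³) = −113.5 dBm

−113.5 dBm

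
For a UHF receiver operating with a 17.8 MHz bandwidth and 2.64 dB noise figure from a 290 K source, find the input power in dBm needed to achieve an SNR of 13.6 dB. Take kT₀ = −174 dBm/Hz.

−85.3 dBm

Sensitivity = −174 + 10 log₁₀(B) + NF + SNR_min
= −174 + 72.5 + 2.64 + 13.6
= −85.26 dBm → −85.3 dBm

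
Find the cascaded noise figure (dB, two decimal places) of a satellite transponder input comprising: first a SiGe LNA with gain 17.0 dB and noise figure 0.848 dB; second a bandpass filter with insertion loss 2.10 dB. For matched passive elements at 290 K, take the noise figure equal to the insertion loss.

0.89 dB

Convert to linear (a loss of L dB is a gain of −L dB): F_i = 10^(NF_i/10), G_i = 10^(G_i,dB/10)
  Stage 1: F_1 = 10^(0.848/10) = 1.216, G_1 = 10^(17.0/10) = 50.12
  Stage 2: F_2 = 10^(2.10/10) = 1.622, G_2 = 10^(−2.10/10) = 0.6166
Friis cascade:
  F = 1.216 + (1.622 − 1)/50.12 = 1.228
NF = 10 log₁₀(1.228) = 0.89 dB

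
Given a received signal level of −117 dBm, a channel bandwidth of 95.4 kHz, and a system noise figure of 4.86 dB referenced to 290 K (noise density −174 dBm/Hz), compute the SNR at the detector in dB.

Noise floor: N = −174 + 10 log₁₀(B) + NF
10 log₁₀(9.54×10⁴) = 49.8 dB
N = −174 + 49.8 + 4.86 = −119.34 dBm
SNR = P_sig − N = −117 − (−119.34) = 2.34 dB → 2.3 dB

2.3 dB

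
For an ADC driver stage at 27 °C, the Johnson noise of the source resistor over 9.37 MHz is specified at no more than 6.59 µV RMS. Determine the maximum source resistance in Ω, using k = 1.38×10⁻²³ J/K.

T = 27 °C + 273.15 = 300.15 K
Johnson–Nyquist: V_n = √(4kTRB) ⇒ R = V_n² / (4kTB)
4kTB = 4 × 1.38×10⁻²³ × 300.15 × 9.37×10⁶ = 1.55×10⁻¹³
R = (6.59×10⁻⁶)² / 1.55×10⁻¹³ = 2.80×10² Ω = 280 Ω

280 Ω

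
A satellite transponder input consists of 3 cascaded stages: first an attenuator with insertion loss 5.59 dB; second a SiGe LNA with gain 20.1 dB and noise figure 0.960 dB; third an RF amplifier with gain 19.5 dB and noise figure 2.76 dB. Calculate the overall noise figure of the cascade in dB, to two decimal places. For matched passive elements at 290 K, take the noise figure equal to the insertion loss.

6.58 dB

Convert to linear (a loss of L dB is a gain of −L dB): F_i = 10^(NF_i/10), G_i = 10^(G_i,dB/10)
  Stage 1: F_1 = 10^(5.59/10) = 3.622, G_1 = 10^(−5.59/10) = 0.2761
  Stage 2: F_2 = 10^(0.960/10) = 1.247, G_2 = 10^(20.1/10) = 102.3
  Stage 3: F_3 = 10^(2.76/10) = 1.888, G_3 = 10^(19.5/10) = 89.13
Friis cascade:
  F = 3.622 + (1.247 − 1)/0.2761 + (1.888 − 1)/28.25 = 4.550
NF = 10 log₁₀(4.550) = 6.58 dB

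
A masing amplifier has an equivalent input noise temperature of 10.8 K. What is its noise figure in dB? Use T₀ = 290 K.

0.159 dB

F = 1 + T_e/T₀ = 1 + 10.8/290 = 1.03724
NF = 10 log₁₀(1.03724) = 0.159 dB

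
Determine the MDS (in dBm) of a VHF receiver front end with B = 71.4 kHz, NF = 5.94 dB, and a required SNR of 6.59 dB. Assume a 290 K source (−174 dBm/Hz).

Sensitivity = −174 + 10 log₁₀(B) + NF + SNR_min
= −174 + 48.54 + 5.94 + 6.59
= −112.93 dBm → −112.9 dBm

−112.9 dBm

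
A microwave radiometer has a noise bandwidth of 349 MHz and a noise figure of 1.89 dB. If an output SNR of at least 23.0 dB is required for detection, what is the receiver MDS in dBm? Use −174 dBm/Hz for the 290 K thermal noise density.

Sensitivity = −174 + 10 log₁₀(B) + NF + SNR_min
= −174 + 85.43 + 1.89 + 23.0
= −63.68 dBm → −63.7 dBm

−63.7 dBm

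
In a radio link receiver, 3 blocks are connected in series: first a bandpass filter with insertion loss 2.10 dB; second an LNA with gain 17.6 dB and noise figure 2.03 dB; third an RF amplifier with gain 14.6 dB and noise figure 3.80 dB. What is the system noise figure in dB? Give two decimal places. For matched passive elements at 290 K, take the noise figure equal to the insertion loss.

4.20 dB

Convert to linear (a loss of L dB is a gain of −L dB): F_i = 10^(NF_i/10), G_i = 10^(G_i,dB/10)
  Stage 1: F_1 = 10^(2.10/10) = 1.622, G_1 = 10^(−2.10/10) = 0.6166
  Stage 2: F_2 = 10^(2.03/10) = 1.596, G_2 = 10^(17.6/10) = 57.54
  Stage 3: F_3 = 10^(3.80/10) = 2.399, G_3 = 10^(14.6/10) = 28.84
Friis cascade:
  F = 1.622 + (1.596 − 1)/0.6166 + (2.399 − 1)/35.48 = 2.628
NF = 10 log₁₀(2.628) = 4.20 dB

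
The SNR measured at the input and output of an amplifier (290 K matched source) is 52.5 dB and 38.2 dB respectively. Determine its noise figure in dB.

14.3 dB

NF (dB) = SNR_in(dB) − SNR_out(dB) when the source is at T₀
NF = 52.5 − 38.2 = 14.3 dB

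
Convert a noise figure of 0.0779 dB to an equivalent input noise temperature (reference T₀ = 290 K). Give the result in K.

5.25 K

F = 10^(0.0779/10) = 1.0181
T_e = (F − 1)·T₀ = (1.0181 − 1) × 290 = 5.25 K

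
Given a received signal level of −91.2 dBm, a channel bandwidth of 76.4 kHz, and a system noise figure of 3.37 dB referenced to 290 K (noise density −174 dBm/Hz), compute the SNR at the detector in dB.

Noise floor: N = −174 + 10 log₁₀(B) + NF
10 log₁₀(7.64×10⁴) = 48.83 dB
N = −174 + 48.83 + 3.37 = −121.80 dBm
SNR = P_sig − N = −91.2 − (−121.80) = 30.60 dB → 30.6 dB

30.6 dB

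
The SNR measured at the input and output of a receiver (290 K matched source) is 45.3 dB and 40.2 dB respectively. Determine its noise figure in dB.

5.1 dB

NF (dB) = SNR_in(dB) − SNR_out(dB) when the source is at T₀
NF = 45.3 − 40.2 = 5.1 dB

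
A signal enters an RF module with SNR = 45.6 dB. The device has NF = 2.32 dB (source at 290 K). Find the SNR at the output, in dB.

43.28 dB

By definition F = SNR_in/SNR_out, so in dB: SNR_out = SNR_in − NF
SNR_out = 45.6 − 2.32 = 43.28 dB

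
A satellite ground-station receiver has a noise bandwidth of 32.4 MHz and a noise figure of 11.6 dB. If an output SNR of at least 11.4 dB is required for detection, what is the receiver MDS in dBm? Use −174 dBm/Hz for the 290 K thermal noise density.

Sensitivity = −174 + 10 log₁₀(B) + NF + SNR_min
= −174 + 75.11 + 11.6 + 11.4
= −75.89 dBm → −75.9 dBm

−75.9 dBm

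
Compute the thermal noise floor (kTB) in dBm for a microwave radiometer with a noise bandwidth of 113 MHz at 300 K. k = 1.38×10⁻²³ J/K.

P_n = kTB = 1.38×10⁻²³ × 300 × 1.13×10⁸ = 4.68×10⁻¹³ W
In dBm: 10 log₁₀(4.68×10⁻¹³ / 10⁻³) = −93.3 dBm

−93.3 dBm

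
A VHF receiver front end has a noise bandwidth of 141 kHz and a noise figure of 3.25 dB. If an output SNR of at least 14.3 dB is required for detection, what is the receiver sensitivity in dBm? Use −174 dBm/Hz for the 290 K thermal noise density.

−105.0 dBm

Sensitivity = −174 + 10 log₁₀(B) + NF + SNR_min
= −174 + 51.49 + 3.25 + 14.3
= −104.96 dBm → −105.0 dBm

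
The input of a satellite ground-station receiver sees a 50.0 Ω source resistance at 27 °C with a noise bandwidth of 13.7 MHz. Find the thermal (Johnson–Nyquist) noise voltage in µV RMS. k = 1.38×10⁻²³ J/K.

3.37 µV

T = 27 °C + 273.15 = 300.15 K
V_n = √(4kTRB)
4kTRB = 4 × 1.38×10⁻²³ × 300.15 × 5.00×10¹ × 1.37×10⁷ = 1.13×10⁻¹¹ V²
V_n = √(1.13×10⁻¹¹) = 3.37×10⁻⁶ V = 3.37 µV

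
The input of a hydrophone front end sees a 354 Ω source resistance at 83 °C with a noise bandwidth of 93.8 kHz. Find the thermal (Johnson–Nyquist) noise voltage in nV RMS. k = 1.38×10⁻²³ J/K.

T = 83 °C + 273.15 = 356.15 K
V_n = √(4kTRB)
4kTRB = 4 × 1.38×10⁻²³ × 356.15 × 3.54×10² × 9.38×10⁴ = 6.53×10⁻¹³ V²
V_n = √(6.53×10⁻¹³) = 8.08×10⁻⁷ V = 808 nV

808 nV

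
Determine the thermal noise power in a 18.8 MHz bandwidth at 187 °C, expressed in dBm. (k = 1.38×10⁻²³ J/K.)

T = 187 °C + 273.15 = 460.15 K
P_n = kTB = 1.38×10⁻²³ × 460.15 × 1.88×10⁷ = 1.19×10⁻¹³ W
In dBm: 10 log₁₀(1.19×10⁻¹³ / 10⁻³) = −99.2 dBm

−99.2 dBm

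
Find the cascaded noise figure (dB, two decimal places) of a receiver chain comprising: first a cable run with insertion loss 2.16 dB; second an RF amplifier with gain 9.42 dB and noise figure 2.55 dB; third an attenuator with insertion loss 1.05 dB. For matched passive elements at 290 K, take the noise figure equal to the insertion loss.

4.78 dB

Convert to linear (a loss of L dB is a gain of −L dB): F_i = 10^(NF_i/10), G_i = 10^(G_i,dB/10)
  Stage 1: F_1 = 10^(2.16/10) = 1.644, G_1 = 10^(−2.16/10) = 0.6081
  Stage 2: F_2 = 10^(2.55/10) = 1.799, G_2 = 10^(9.42/10) = 8.750
  Stage 3: F_3 = 10^(1.05/10) = 1.274, G_3 = 10^(−1.05/10) = 0.7852
Friis cascade:
  F = 1.644 + (1.799 − 1)/0.6081 + (1.274 − 1)/5.321 = 3.009
NF = 10 log₁₀(3.009) = 4.78 dB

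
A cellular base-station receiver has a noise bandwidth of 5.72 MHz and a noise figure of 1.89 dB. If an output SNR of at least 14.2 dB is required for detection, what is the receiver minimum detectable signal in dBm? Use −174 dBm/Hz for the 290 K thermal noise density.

Sensitivity = −174 + 10 log₁₀(B) + NF + SNR_min
= −174 + 67.57 + 1.89 + 14.2
= −90.34 dBm → −90.3 dBm

−90.3 dBm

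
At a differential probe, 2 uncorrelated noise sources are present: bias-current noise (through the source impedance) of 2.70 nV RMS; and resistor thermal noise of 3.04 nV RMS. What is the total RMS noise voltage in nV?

4.07 nV

Uncorrelated sources add in power (mean-square): V_tot = √(ΣV_i²)
V_tot = √[(2.70×10⁻⁹)² + (3.04×10⁻⁹)²] = 4.07×10⁻⁹ V = 4.07 nV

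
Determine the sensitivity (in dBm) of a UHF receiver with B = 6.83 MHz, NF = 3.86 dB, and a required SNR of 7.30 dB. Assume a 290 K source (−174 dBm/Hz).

Sensitivity = −174 + 10 log₁₀(B) + NF + SNR_min
= −174 + 68.34 + 3.86 + 7.30
= −94.50 dBm → −94.5 dBm

−94.5 dBm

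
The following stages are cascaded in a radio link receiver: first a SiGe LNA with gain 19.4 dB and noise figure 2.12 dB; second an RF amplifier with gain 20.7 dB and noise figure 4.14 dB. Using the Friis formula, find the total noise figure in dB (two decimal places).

2.17 dB

Convert to linear (a loss of L dB is a gain of −L dB): F_i = 10^(NF_i/10), G_i = 10^(G_i,dB/10)
  Stage 1: F_1 = 10^(2.12/10) = 1.629, G_1 = 10^(19.4/10) = 87.10
  Stage 2: F_2 = 10^(4.14/10) = 2.594, G_2 = 10^(20.7/10) = 117.5
Friis cascade:
  F = 1.629 + (2.594 − 1)/87.10 = 1.648
NF = 10 log₁₀(1.648) = 2.17 dB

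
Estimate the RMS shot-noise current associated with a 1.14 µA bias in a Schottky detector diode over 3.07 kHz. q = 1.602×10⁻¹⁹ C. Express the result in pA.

33.5 pA

I_n = √(2qI·B)
2qI·B = 2 × 1.602×10⁻¹⁹ × 1.14×10⁻⁶ × 3.07×10³ = 1.12×10⁻²¹ A²
I_n = √(1.12×10⁻²¹) = 3.35×10⁻¹¹ A = 33.5 pA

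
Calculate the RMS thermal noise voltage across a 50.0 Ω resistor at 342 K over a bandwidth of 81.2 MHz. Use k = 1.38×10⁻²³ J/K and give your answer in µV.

8.75 µV

V_n = √(4kTRB)
4kTRB = 4 × 1.38×10⁻²³ × 342 × 5.00×10¹ × 8.12×10⁷ = 7.66×10⁻¹¹ V²
V_n = √(7.66×10⁻¹¹) = 8.75×10⁻⁶ V = 8.75 µV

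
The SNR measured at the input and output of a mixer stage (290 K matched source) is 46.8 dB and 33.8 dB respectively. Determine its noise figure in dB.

NF (dB) = SNR_in(dB) − SNR_out(dB) when the source is at T₀
NF = 46.8 − 33.8 = 13.0 dB

13.0 dB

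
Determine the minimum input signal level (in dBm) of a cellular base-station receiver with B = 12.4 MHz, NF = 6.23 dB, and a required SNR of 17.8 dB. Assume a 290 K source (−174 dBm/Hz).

Sensitivity = −174 + 10 log₁₀(B) + NF + SNR_min
= −174 + 70.93 + 6.23 + 17.8
= −79.04 dBm → −79.0 dBm

−79.0 dBm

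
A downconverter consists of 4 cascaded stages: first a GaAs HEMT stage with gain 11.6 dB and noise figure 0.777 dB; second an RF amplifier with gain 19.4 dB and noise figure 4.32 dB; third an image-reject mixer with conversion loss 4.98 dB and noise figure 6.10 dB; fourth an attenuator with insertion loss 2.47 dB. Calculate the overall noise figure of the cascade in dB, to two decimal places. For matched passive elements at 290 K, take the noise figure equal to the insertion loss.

Convert to linear (a loss of L dB is a gain of −L dB): F_i = 10^(NF_i/10), G_i = 10^(G_i,dB/10)
  Stage 1: F_1 = 10^(0.777/10) = 1.196, G_1 = 10^(11.6/10) = 14.45
  Stage 2: F_2 = 10^(4.32/10) = 2.704, G_2 = 10^(19.4/10) = 87.10
  Stage 3: F_3 = 10^(6.10/10) = 4.074, G_3 = 10^(−4.98/10) = 0.3177
  Stage 4: F_4 = 10^(2.47/10) = 1.766, G_4 = 10^(−2.47/10) = 0.5662
Friis cascade:
  F = 1.196 + (2.704 − 1)/14.45 + (4.074 − 1)/1259 + (1.766 − 1)/399.9 = 1.318
NF = 10 log₁₀(1.318) = 1.20 dB

1.20 dB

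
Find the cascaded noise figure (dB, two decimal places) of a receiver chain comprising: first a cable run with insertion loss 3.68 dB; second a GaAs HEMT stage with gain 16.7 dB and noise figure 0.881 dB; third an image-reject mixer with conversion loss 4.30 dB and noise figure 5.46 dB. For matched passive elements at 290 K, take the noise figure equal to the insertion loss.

4.75 dB

Convert to linear (a loss of L dB is a gain of −L dB): F_i = 10^(NF_i/10), G_i = 10^(G_i,dB/10)
  Stage 1: F_1 = 10^(3.68/10) = 2.333, G_1 = 10^(−3.68/10) = 0.4285
  Stage 2: F_2 = 10^(0.881/10) = 1.225, G_2 = 10^(16.7/10) = 46.77
  Stage 3: F_3 = 10^(5.46/10) = 3.516, G_3 = 10^(−4.30/10) = 0.3715
Friis cascade:
  F = 2.333 + (1.225 − 1)/0.4285 + (3.516 − 1)/20.04 = 2.984
NF = 10 log₁₀(2.984) = 4.75 dB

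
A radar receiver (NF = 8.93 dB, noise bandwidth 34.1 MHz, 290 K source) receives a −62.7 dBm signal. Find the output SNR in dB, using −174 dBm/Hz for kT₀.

Noise floor: N = −174 + 10 log₁₀(B) + NF
10 log₁₀(3.41×10⁷) = 75.33 dB
N = −174 + 75.33 + 8.93 = −89.74 dBm
SNR = P_sig − N = −62.7 − (−89.74) = 27.04 dB → 27.0 dB

27.0 dB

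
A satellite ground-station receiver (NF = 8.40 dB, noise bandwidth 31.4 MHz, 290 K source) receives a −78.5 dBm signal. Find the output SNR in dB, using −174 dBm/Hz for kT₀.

12.1 dB

Noise floor: N = −174 + 10 log₁₀(B) + NF
10 log₁₀(3.14×10⁷) = 74.97 dB
N = −174 + 74.97 + 8.40 = −90.63 dBm
SNR = P_sig − N = −78.5 − (−90.63) = 12.13 dB → 12.1 dB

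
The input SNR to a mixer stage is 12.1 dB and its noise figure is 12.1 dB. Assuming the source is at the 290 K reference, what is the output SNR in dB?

0.0 dB

By definition F = SNR_in/SNR_out, so in dB: SNR_out = SNR_in − NF
SNR_out = 12.1 − 12.1 = 0.0 dB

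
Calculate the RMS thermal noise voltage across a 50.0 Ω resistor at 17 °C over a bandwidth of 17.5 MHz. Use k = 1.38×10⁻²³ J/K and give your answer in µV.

T = 17 °C + 273.15 = 290.15 K
V_n = √(4kTRB)
4kTRB = 4 × 1.38×10⁻²³ × 290.15 × 5.00×10¹ × 1.75×10⁷ = 1.40×10⁻¹¹ V²
V_n = √(1.40×10⁻¹¹) = 3.74×10⁻⁶ V = 3.74 µV

3.74 µV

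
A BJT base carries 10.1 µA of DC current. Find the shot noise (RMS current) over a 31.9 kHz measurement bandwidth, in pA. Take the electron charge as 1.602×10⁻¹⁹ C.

I_n = √(2qI·B)
2qI·B = 2 × 1.602×10⁻¹⁹ × 1.01×10⁻⁵ × 3.19×10⁴ = 1.03×10⁻¹⁹ A²
I_n = √(1.03×10⁻¹⁹) = 3.21×10⁻¹⁰ A = 321 pA

321 pA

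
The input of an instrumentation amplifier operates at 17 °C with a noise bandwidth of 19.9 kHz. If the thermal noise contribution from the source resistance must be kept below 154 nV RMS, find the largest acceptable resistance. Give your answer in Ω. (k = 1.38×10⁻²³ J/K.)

T = 17 °C + 273.15 = 290.15 K
Johnson–Nyquist: V_n = √(4kTRB) ⇒ R = V_n² / (4kTB)
4kTB = 4 × 1.38×10⁻²³ × 290.15 × 1.99×10⁴ = 3.19×10⁻¹⁶
R = (1.54×10⁻⁷)² / 3.19×10⁻¹⁶ = 7.44×10¹ Ω = 74.4 Ω

74.4 Ω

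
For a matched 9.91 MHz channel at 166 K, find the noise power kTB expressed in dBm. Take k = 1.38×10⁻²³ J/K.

P_n = kTB = 1.38×10⁻²³ × 166 × 9.91×10⁶ = 2.27×10⁻¹⁴ W
In dBm: 10 log₁₀(2.27×10⁻¹⁴ / 10⁻³) = −106.4 dBm

−106.4 dBm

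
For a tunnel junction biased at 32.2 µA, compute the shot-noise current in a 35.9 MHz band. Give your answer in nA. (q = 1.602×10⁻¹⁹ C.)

19.2 nA

I_n = √(2qI·B)
2qI·B = 2 × 1.602×10⁻¹⁹ × 3.22×10⁻⁵ × 3.59×10⁷ = 3.70×10⁻¹⁶ A²
I_n = √(3.70×10⁻¹⁶) = 1.92×10⁻⁸ A = 19.2 nA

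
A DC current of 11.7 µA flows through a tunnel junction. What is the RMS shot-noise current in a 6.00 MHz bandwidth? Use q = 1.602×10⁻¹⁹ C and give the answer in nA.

4.74 nA

I_n = √(2qI·B)
2qI·B = 2 × 1.602×10⁻¹⁹ × 1.17×10⁻⁵ × 6.00×10⁶ = 2.25×10⁻¹⁷ A²
I_n = √(2.25×10⁻¹⁷) = 4.74×10⁻⁹ A = 4.74 nA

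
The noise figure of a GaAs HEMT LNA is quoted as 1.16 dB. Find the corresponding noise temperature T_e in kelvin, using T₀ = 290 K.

F = 10^(1.16/10) = 1.30617
T_e = (F − 1)·T₀ = (1.30617 − 1) × 290 = 88.8 K

88.8 K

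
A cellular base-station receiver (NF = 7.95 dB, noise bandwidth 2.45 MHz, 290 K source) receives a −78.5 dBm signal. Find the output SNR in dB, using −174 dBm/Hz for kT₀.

23.7 dB

Noise floor: N = −174 + 10 log₁₀(B) + NF
10 log₁₀(2.45×10⁶) = 63.89 dB
N = −174 + 63.89 + 7.95 = −102.16 dBm
SNR = P_sig − N = −78.5 − (−102.16) = 23.66 dB → 23.7 dB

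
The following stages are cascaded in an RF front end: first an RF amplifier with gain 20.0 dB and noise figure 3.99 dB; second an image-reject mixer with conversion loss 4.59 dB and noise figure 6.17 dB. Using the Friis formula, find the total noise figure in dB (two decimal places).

Convert to linear (a loss of L dB is a gain of −L dB): F_i = 10^(NF_i/10), G_i = 10^(G_i,dB/10)
  Stage 1: F_1 = 10^(3.99/10) = 2.506, G_1 = 10^(20.0/10) = 100.0
  Stage 2: F_2 = 10^(6.17/10) = 4.140, G_2 = 10^(−4.59/10) = 0.3475
Friis cascade:
  F = 2.506 + (4.140 − 1)/100.0 = 2.538
NF = 10 log₁₀(2.538) = 4.04 dB

4.04 dB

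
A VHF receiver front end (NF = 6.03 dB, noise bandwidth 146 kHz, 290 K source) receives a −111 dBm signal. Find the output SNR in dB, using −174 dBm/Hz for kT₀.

5.3 dB

Noise floor: N = −174 + 10 log₁₀(B) + NF
10 log₁₀(1.46×10⁵) = 51.64 dB
N = −174 + 51.64 + 6.03 = −116.33 dBm
SNR = P_sig − N = −111 − (−116.33) = 5.33 dB → 5.3 dB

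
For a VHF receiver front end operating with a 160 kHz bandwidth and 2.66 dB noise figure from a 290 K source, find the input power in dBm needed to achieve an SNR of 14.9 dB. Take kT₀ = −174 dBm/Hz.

−104.4 dBm

Sensitivity = −174 + 10 log₁₀(B) + NF + SNR_min
= −174 + 52.04 + 2.66 + 14.9
= −104.40 dBm → −104.4 dBm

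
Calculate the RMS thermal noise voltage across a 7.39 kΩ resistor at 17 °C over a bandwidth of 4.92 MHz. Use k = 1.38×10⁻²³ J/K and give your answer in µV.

24.1 µV

T = 17 °C + 273.15 = 290.15 K
V_n = √(4kTRB)
4kTRB = 4 × 1.38×10⁻²³ × 290.15 × 7.39×10³ × 4.92×10⁶ = 5.82×10⁻¹⁰ V²
V_n = √(5.82×10⁻¹⁰) = 2.41×10⁻⁵ V = 24.1 µV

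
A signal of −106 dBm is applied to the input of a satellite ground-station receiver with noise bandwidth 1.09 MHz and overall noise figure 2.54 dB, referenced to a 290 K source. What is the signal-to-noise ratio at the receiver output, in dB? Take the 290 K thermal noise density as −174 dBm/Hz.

5.1 dB

Noise floor: N = −174 + 10 log₁₀(B) + NF
10 log₁₀(1.09×10⁶) = 60.37 dB
N = −174 + 60.37 + 2.54 = −111.09 dBm
SNR = P_sig − N = −106 − (−111.09) = 5.09 dB → 5.1 dB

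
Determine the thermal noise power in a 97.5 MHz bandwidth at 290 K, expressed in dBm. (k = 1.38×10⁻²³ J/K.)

−94.1 dBm

P_n = kTB = 1.38×10⁻²³ × 290 × 9.75×10⁷ = 3.90×10⁻¹³ W
In dBm: 10 log₁₀(3.90×10⁻¹³ / 10⁻³) = −94.1 dBm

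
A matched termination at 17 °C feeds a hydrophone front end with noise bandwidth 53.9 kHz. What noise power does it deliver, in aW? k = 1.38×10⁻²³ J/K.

T = 17 °C + 273.15 = 290.15 K
P_n = kTB = 1.38×10⁻²³ × 290.15 × 5.39×10⁴ = 2.16×10⁻¹⁶ W = 216 aW

216 aW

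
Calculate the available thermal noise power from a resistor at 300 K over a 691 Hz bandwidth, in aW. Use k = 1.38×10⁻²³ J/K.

2.86 aW

P_n = kTB = 1.38×10⁻²³ × 300 × 6.91×10² = 2.86×10⁻¹⁸ W = 2.86 aW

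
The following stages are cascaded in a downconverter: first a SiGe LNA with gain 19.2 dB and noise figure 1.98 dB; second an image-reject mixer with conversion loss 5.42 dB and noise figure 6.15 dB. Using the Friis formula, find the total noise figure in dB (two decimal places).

Convert to linear (a loss of L dB is a gain of −L dB): F_i = 10^(NF_i/10), G_i = 10^(G_i,dB/10)
  Stage 1: F_1 = 10^(1.98/10) = 1.578, G_1 = 10^(19.2/10) = 83.18
  Stage 2: F_2 = 10^(6.15/10) = 4.121, G_2 = 10^(−5.42/10) = 0.2871
Friis cascade:
  F = 1.578 + (4.121 − 1)/83.18 = 1.615
NF = 10 log₁₀(1.615) = 2.08 dB

2.08 dB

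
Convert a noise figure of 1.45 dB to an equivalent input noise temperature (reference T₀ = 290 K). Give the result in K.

F = 10^(1.45/10) = 1.39637
T_e = (F − 1)·T₀ = (1.39637 − 1) × 290 = 115 K

115 K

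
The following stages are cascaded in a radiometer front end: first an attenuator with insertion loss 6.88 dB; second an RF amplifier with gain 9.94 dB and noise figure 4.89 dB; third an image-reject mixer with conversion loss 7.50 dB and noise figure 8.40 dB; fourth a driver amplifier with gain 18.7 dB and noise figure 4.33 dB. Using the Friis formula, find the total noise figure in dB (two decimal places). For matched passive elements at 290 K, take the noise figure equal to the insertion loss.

13.56 dB

Convert to linear (a loss of L dB is a gain of −L dB): F_i = 10^(NF_i/10), G_i = 10^(G_i,dB/10)
  Stage 1: F_1 = 10^(6.88/10) = 4.875, G_1 = 10^(−6.88/10) = 0.2051
  Stage 2: F_2 = 10^(4.89/10) = 3.083, G_2 = 10^(9.94/10) = 9.863
  Stage 3: F_3 = 10^(8.40/10) = 6.918, G_3 = 10^(−7.50/10) = 0.1778
  Stage 4: F_4 = 10^(4.33/10) = 2.710, G_4 = 10^(18.7/10) = 74.13
Friis cascade:
  F = 4.875 + (3.083 − 1)/0.2051 + (6.918 − 1)/2.023 + (2.710 − 1)/0.3597 = 22.71
NF = 10 log₁₀(22.71) = 13.56 dB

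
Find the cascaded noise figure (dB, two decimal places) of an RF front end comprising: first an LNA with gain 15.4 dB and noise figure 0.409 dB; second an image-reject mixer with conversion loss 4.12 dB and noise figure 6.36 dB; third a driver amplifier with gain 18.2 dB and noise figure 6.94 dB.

Convert to linear (a loss of L dB is a gain of −L dB): F_i = 10^(NF_i/10), G_i = 10^(G_i,dB/10)
  Stage 1: F_1 = 10^(0.409/10) = 1.099, G_1 = 10^(15.4/10) = 34.67
  Stage 2: F_2 = 10^(6.36/10) = 4.325, G_2 = 10^(−4.12/10) = 0.3873
  Stage 3: F_3 = 10^(6.94/10) = 4.943, G_3 = 10^(18.2/10) = 66.07
Friis cascade:
  F = 1.099 + (4.325 − 1)/34.67 + (4.943 − 1)/13.43 = 1.488
NF = 10 log₁₀(1.488) = 1.73 dB

1.73 dB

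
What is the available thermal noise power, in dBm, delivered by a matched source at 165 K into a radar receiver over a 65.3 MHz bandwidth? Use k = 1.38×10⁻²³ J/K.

−98.3 dBm

P_n = kTB = 1.38×10⁻²³ × 165 × 6.53×10⁷ = 1.49×10⁻¹³ W
In dBm: 10 log₁₀(1.49×10⁻¹³ / 10⁻³) = −98.3 dBm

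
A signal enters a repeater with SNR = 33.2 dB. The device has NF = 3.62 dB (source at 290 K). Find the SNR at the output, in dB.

By definition F = SNR_in/SNR_out, so in dB: SNR_out = SNR_in − NF
SNR_out = 33.2 − 3.62 = 29.58 dB

29.58 dB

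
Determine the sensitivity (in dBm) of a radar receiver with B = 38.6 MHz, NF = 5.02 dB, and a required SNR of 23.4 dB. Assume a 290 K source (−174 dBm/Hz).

Sensitivity = −174 + 10 log₁₀(B) + NF + SNR_min
= −174 + 75.87 + 5.02 + 23.4
= −69.71 dBm → −69.7 dBm

−69.7 dBm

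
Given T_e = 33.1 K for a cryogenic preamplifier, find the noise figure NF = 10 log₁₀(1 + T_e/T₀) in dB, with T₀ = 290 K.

F = 1 + T_e/T₀ = 1 + 33.1/290 = 1.11414
NF = 10 log₁₀(1.11414) = 0.469 dB

0.469 dB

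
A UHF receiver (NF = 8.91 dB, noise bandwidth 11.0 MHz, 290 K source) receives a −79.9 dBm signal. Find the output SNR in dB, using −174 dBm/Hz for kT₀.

Noise floor: N = −174 + 10 log₁₀(B) + NF
10 log₁₀(1.10×10⁷) = 70.41 dB
N = −174 + 70.41 + 8.91 = −94.68 dBm
SNR = P_sig − N = −79.9 − (−94.68) = 14.78 dB → 14.8 dB

14.8 dB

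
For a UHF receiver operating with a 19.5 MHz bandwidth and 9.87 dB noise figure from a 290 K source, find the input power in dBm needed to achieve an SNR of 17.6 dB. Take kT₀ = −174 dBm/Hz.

−73.6 dBm

Sensitivity = −174 + 10 log₁₀(B) + NF + SNR_min
= −174 + 72.9 + 9.87 + 17.6
= −73.63 dBm → −73.6 dBm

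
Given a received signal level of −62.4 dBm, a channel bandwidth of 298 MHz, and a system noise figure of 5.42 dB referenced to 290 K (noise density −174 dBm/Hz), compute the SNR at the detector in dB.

Noise floor: N = −174 + 10 log₁₀(B) + NF
10 log₁₀(2.98×10⁸) = 84.74 dB
N = −174 + 84.74 + 5.42 = −83.84 dBm
SNR = P_sig − N = −62.4 − (−83.84) = 21.44 dB → 21.4 dB

21.4 dB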